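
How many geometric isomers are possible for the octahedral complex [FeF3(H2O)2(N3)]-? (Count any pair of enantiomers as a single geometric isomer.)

3

The six octahedral sites form three mutually perpendicular trans pairs.
There are 3 geometric isomers: F mer, H2O cis; F mer, H2O trans; F fac, H2O cis.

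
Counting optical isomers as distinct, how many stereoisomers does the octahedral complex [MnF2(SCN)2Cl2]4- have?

An octahedron has six vertices in three trans pairs; every non-trans pair is cis.
There are 5 geometric isomers: F trans, SCN trans, Cl trans; F cis, SCN cis, Cl trans; F cis, SCN trans, Cl cis; F cis, SCN cis, Cl cis (chiral); F trans, SCN cis, Cl cis.
One of these lacks any improper symmetry element and so occurs as an enantiomeric pair, giving 5 + 1 = 6 stereoisomers in total.

6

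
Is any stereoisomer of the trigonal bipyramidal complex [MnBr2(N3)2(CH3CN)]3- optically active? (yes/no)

Placing the ligands in turn and identifying arrangements related by rotation or reflection leaves 5 distinct geometric isomers.
One of these lacks any improper symmetry element and so occurs as an enantiomeric pair, giving 5 + 1 = 6 stereoisomers in total.

yes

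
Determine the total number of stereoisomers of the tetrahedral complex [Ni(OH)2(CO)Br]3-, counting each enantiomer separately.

In a tetrahedral complex all four positions are equivalent and every pair of ligands is adjacent — there is no cis/trans distinction.
Only one geometric arrangement is possible.

1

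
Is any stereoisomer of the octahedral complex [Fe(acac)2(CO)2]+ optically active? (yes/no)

The six octahedral sites form three mutually perpendicular trans pairs.
Each acac is bidentate and must span two cis positions.
There are 2 geometric isomers: CO trans; CO cis (chiral).
One of these lacks any improper symmetry element and so occurs as an enantiomeric pair, giving 2 + 1 = 3 stereoisomers in total.

yes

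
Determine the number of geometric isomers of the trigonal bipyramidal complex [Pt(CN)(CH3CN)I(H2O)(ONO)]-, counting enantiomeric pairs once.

Placing the ligands in turn and identifying arrangements related by rotation or reflection leaves 10 distinct geometric isomers.

10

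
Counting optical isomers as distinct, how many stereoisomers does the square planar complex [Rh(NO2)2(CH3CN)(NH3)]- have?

2

A square has two trans pairs of vertices; adjacent vertices are cis.
Working through the distinct placements yields 2 geometric isomers: NO2 cis; NO2 trans.
Each arrangement has an internal mirror plane or centre of symmetry, so none is chiral.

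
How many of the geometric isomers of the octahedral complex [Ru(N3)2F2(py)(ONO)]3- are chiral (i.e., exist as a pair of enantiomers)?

2

In an octahedral complex each vertex has one trans partner and four cis neighbours.
Systematic placement gives 6 geometric isomers: N3 trans, F trans; N3 cis, F trans; N3 cis, F cis (3 arrangements, 2 chiral); N3 trans, F cis.
Of these, 2 lack any improper symmetry element and so occur as enantiomeric pairs, giving 6 + 2 = 8 stereoisomers in total.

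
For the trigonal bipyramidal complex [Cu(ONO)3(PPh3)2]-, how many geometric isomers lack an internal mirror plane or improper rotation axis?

A trigonal bipyramid has two axial and three equatorial sites, which are chemically inequivalent.
The distinct arrangements are (3 in all): PPh3 both equatorial; PPh3 one axial, one equatorial; PPh3 both axial.
Each arrangement has an internal mirror plane or centre of symmetry, so none is chiral.

0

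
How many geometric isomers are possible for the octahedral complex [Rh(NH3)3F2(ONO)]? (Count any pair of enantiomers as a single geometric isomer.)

In an octahedral complex each vertex has one trans partner and four cis neighbours.
There are 3 geometric isomers: NH3 mer, F trans; NH3 fac, F cis; NH3 mer, F cis.

3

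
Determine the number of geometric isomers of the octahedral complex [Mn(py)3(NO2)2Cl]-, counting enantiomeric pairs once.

3

An octahedron has six vertices in three trans pairs; every non-trans pair is cis.
There are 3 geometric isomers: py mer, NO2 cis; py mer, NO2 trans; py fac, NO2 cis.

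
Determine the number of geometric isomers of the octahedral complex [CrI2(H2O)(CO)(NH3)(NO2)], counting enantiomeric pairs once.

An octahedron has six vertices in three trans pairs; every non-trans pair is cis.
Placing the ligands in turn and identifying arrangements related by rotation or reflection leaves 9 distinct geometric isomers.

9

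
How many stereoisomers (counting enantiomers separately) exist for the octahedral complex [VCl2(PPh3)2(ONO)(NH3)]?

The distinct arrangements are (6 in all): Cl trans, PPh3 trans; Cl trans, PPh3 cis; Cl cis, PPh3 trans; Cl cis, PPh3 cis (3 arrangements, 2 chiral).
Of these, 2 lack any improper symmetry element and so occur as enantiomeric pairs, giving 6 + 2 = 8 stereoisomers in total.

8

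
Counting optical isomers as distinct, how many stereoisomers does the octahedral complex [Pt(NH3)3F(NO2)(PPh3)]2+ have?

5

In an octahedral complex each vertex has one trans partner and four cis neighbours.
There are 4 geometric isomers: NH3 mer (3 arrangements); NH3 fac (chiral).
One of these lacks any improper symmetry element and so occurs as an enantiomeric pair, giving 4 + 1 = 5 stereoisomers in total.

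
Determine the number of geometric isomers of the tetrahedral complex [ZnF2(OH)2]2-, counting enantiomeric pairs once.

1

In a tetrahedral complex all four positions are equivalent and every pair of ligands is adjacent — there is no cis/trans distinction.
Only one geometric arrangement is possible.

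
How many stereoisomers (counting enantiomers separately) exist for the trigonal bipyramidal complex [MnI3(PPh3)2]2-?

3

A trigonal bipyramid has two axial and three equatorial sites, which are chemically inequivalent.
Systematic placement gives 3 geometric isomers: PPh3 both equatorial; PPh3 one axial, one equatorial; PPh3 both axial.
Each arrangement has an internal mirror plane or centre of symmetry, so none is chiral.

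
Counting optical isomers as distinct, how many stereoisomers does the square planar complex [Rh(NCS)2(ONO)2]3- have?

The distinct arrangements are (2 in all): NCS cis; NCS trans.
Each arrangement has an internal mirror plane or centre of symmetry, so none is chiral.

2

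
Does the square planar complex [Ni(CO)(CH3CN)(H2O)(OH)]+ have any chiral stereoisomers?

no

A square has two trans pairs of vertices; adjacent vertices are cis.
There are 3 geometric isomers: (CH3CN/H2O trans, CO/OH trans); (CH3CN/OH trans, CO/H2O trans); (CH3CN/CO trans, H2O/OH trans).
Each arrangement has an internal mirror plane or centre of symmetry, so none is chiral.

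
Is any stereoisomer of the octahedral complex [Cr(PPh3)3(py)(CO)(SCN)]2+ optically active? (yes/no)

yes

There are 4 geometric isomers: PPh3 mer (3 arrangements); PPh3 fac (chiral).
One of these lacks any improper symmetry element and so occurs as an enantiomeric pair, giving 4 + 1 = 5 stereoisomers in total.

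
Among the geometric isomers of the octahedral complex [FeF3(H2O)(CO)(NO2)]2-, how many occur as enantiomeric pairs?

1

In an octahedral complex each vertex has one trans partner and four cis neighbours.
There are 4 geometric isomers: F mer (3 arrangements); F fac (chiral).
One of these lacks any improper symmetry element and so occurs as an enantiomeric pair, giving 4 + 1 = 5 stereoisomers in total.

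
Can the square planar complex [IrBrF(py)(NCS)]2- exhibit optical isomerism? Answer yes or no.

In a square planar complex each vertex has one trans partner and two cis neighbours.
Working through the distinct placements yields 3 geometric isomers: (Br/NCS trans, F/py trans); (Br/py trans, F/NCS trans); (Br/F trans, NCS/py trans).
Each arrangement has an internal mirror plane or centre of symmetry, so none is chiral.

no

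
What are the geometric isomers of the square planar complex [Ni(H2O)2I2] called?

cis and trans

A square has two trans pairs of vertices; adjacent vertices are cis.
Working through the distinct placements yields 2 geometric isomers: H2O cis; H2O trans.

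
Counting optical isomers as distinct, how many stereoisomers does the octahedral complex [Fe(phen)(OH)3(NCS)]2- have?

2

In an octahedral complex each vertex has one trans partner and four cis neighbours.
Each phen is bidentate and must span two cis positions.
Systematic placement gives 2 geometric isomers: OH fac; OH mer.
Each arrangement has an internal mirror plane or centre of symmetry, so none is chiral.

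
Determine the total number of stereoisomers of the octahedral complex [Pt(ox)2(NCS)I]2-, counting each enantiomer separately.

In an octahedral complex each vertex has one trans partner and four cis neighbours.
Each ox is bidentate and must span two cis positions.
Systematic placement gives 2 geometric isomers: NCS and I mutually trans; NCS and I mutually cis (chiral).
One of these lacks any improper symmetry element and so occurs as an enantiomeric pair, giving 2 + 1 = 3 stereoisomers in total.

3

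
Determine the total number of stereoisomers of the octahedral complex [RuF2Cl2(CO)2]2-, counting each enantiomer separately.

The six octahedral sites form three mutually perpendicular trans pairs.
Working through the distinct placements yields 5 geometric isomers: F trans, Cl trans, CO trans; F cis, Cl cis, CO trans; F trans, Cl cis, CO cis; F cis, Cl cis, CO cis (chiral); F cis, Cl trans, CO cis.
One of these lacks any improper symmetry element and so occurs as an enantiomeric pair, giving 5 + 1 = 6 stereoisomers in total.

6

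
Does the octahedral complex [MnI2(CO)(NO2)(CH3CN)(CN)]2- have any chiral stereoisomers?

yes

Systematic enumeration (placing each ligand type in turn and discarding arrangements equivalent by rotation or reflection) gives 9 geometric isomers.
Of these, 6 lack any improper symmetry element and so occur as enantiomeric pairs, giving 9 + 6 = 15 stereoisomers in total.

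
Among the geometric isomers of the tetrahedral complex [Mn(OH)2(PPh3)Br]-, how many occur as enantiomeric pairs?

In a tetrahedral complex all four positions are equivalent and every pair of ligands is adjacent — there is no cis/trans distinction.
Only one geometric arrangement is possible.

0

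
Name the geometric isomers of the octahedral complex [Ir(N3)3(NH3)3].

fac and mer

The six octahedral sites form three mutually perpendicular trans pairs.
Working through the distinct placements yields 2 geometric isomers: N3 mer; N3 fac.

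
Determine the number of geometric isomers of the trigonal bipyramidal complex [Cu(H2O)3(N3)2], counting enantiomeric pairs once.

A trigonal bipyramid has two axial and three equatorial sites, which are chemically inequivalent.
There are 3 geometric isomers: N3 both equatorial; N3 one axial, one equatorial; N3 both axial.

3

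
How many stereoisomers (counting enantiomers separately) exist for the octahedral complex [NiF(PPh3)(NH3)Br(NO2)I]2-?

The six octahedral sites form three mutually perpendicular trans pairs.
Systematic enumeration (placing each ligand type in turn and discarding arrangements equivalent by rotation or reflection) gives 15 geometric isomers.
Of these, 15 lack any improper symmetry element and so occur as enantiomeric pairs, giving 15 + 15 = 30 stereoisomers in total.

30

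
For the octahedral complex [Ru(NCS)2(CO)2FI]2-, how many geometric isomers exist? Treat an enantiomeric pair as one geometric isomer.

6

An octahedron has six vertices in three trans pairs; every non-trans pair is cis.
The distinct arrangements are (6 in all): NCS trans, CO trans; NCS cis, CO trans; NCS trans, CO cis; NCS cis, CO cis (3 arrangements, 2 chiral).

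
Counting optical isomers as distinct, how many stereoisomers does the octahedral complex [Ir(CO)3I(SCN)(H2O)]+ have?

5

The six octahedral sites form three mutually perpendicular trans pairs.
The distinct arrangements are (4 in all): CO mer (3 arrangements); CO fac (chiral).
One of these lacks any improper symmetry element and so occurs as an enantiomeric pair, giving 4 + 1 = 5 stereoisomers in total.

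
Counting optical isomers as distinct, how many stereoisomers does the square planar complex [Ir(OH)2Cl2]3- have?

A square has two trans pairs of vertices; adjacent vertices are cis.
Working through the distinct placements yields 2 geometric isomers: OH cis; OH trans.
Each arrangement has an internal mirror plane or centre of symmetry, so none is chiral.

2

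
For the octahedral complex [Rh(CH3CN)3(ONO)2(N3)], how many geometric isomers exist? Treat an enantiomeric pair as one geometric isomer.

3

The six octahedral sites form three mutually perpendicular trans pairs.
Systematic placement gives 3 geometric isomers: CH3CN mer, ONO trans; CH3CN mer, ONO cis; CH3CN fac, ONO cis.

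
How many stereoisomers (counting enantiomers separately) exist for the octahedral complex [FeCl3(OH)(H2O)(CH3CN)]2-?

5

In an octahedral complex each vertex has one trans partner and four cis neighbours.
Working through the distinct placements yields 4 geometric isomers: Cl mer (3 arrangements); Cl fac (chiral).
One of these lacks any improper symmetry element and so occurs as an enantiomeric pair, giving 4 + 1 = 5 stereoisomers in total.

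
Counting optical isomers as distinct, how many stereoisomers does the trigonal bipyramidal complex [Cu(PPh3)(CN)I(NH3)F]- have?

20

In a trigonal bipyramid the two axial positions differ from the three equatorial ones.
Exhaustive case analysis gives 10 geometric isomers.
Of these, 10 lack any improper symmetry element and so occur as enantiomeric pairs, giving 10 + 10 = 20 stereoisomers in total.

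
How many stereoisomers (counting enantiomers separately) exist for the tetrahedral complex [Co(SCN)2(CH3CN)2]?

1

All four vertices of a tetrahedron are equivalent and mutually adjacent, so cis/trans isomerism cannot arise.
Only one geometric arrangement is possible.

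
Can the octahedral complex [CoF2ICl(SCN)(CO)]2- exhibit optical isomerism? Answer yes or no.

yes

An octahedron has six vertices in three trans pairs; every non-trans pair is cis.
Systematic enumeration (placing each ligand type in turn and discarding arrangements equivalent by rotation or reflection) gives 9 geometric isomers.
Of these, 6 lack any improper symmetry element and so occur as enantiomeric pairs, giving 9 + 6 = 15 stereoisomers in total.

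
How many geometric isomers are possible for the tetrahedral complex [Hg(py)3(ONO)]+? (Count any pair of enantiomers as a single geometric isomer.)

1

In a tetrahedral complex all four positions are equivalent and every pair of ligands is adjacent — there is no cis/trans distinction.
Only one geometric arrangement is possible.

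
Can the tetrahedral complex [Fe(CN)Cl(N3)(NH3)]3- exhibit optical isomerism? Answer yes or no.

Only one geometric arrangement is possible; it has no improper symmetry element, so it exists as a pair of enantiomers (2 stereoisomers).

yes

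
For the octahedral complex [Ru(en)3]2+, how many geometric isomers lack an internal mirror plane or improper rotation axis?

An octahedron has six vertices in three trans pairs; every non-trans pair is cis.
Each en is bidentate and must span two cis positions.
Only one geometric arrangement is possible; it has no improper symmetry element, so it exists as a pair of enantiomers (2 stereoisomers).

1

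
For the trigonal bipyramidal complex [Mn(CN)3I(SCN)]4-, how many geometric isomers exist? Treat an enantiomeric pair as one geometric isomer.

4

In a trigonal bipyramid the two axial positions differ from the three equatorial ones.
The distinct arrangements are (4 in all): I equatorial, SCN equatorial; I axial, SCN equatorial; I equatorial, SCN axial; I axial, SCN axial.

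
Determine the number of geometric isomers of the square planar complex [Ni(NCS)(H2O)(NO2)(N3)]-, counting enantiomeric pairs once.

In a square planar complex each vertex has one trans partner and two cis neighbours.
Systematic placement gives 3 geometric isomers: (H2O/NCS trans, N3/NO2 trans); (H2O/NO2 trans, N3/NCS trans); (H2O/N3 trans, NCS/NO2 trans).

3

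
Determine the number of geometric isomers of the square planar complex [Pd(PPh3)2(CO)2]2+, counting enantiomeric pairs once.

2

In a square planar complex each vertex has one trans partner and two cis neighbours.
The distinct arrangements are (2 in all): PPh3 cis; PPh3 trans.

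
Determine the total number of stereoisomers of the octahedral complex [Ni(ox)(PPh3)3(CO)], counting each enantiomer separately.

2

The six octahedral sites form three mutually perpendicular trans pairs.
Each ox is bidentate and must span two cis positions.
The distinct arrangements are (2 in all): PPh3 fac; PPh3 mer.
Each arrangement has an internal mirror plane or centre of symmetry, so none is chiral.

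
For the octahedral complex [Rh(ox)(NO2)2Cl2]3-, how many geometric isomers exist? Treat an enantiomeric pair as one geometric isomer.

3

In an octahedral complex each vertex has one trans partner and four cis neighbours.
Each ox is bidentate and must span two cis positions.
Working through the distinct placements yields 3 geometric isomers: NO2 cis, Cl trans; NO2 cis, Cl cis (chiral); NO2 trans, Cl cis.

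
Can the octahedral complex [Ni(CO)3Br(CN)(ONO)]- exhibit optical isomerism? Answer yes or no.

The six octahedral sites form three mutually perpendicular trans pairs.
Working through the distinct placements yields 4 geometric isomers: CO mer (3 arrangements); CO fac (chiral).
One of these lacks any improper symmetry element and so occurs as an enantiomeric pair, giving 4 + 1 = 5 stereoisomers in total.

yes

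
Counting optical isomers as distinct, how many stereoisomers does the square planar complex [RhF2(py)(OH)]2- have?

2

A square has two trans pairs of vertices; adjacent vertices are cis.
Working through the distinct placements yields 2 geometric isomers: F cis; F trans.
Each arrangement has an internal mirror plane or centre of symmetry, so none is chiral.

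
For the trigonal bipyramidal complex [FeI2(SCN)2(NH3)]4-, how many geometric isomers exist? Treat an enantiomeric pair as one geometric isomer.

In a trigonal bipyramid the two axial positions differ from the three equatorial ones.
Systematic enumeration (placing each ligand type in turn and discarding arrangements equivalent by rotation or reflection) gives 5 geometric isomers.

5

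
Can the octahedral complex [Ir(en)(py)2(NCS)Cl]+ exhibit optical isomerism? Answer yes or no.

An octahedron has six vertices in three trans pairs; every non-trans pair is cis.
Each en is bidentate and must span two cis positions.
Working through the distinct placements yields 4 geometric isomers: py cis (3 arrangements, 2 chiral); py trans.
Of these, 2 lack any improper symmetry element and so occur as enantiomeric pairs, giving 4 + 2 = 6 stereoisomers in total.

yes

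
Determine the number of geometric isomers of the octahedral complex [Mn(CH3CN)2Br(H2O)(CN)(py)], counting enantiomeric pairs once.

9

An octahedron has six vertices in three trans pairs; every non-trans pair is cis.
Placing the ligands in turn and identifying arrangements related by rotation or reflection leaves 9 distinct geometric isomers.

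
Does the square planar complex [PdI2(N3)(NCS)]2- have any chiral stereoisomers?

no

A square has two trans pairs of vertices; adjacent vertices are cis.
The distinct arrangements are (2 in all): I cis; I trans.
Each arrangement has an internal mirror plane or centre of symmetry, so none is chiral.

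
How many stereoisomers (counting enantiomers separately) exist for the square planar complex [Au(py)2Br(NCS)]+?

2

A square has two trans pairs of vertices; adjacent vertices are cis.
There are 2 geometric isomers: py cis; py trans.
Each arrangement has an internal mirror plane or centre of symmetry, so none is chiral.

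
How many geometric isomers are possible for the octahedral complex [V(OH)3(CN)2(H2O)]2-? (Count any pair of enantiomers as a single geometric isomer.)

The six octahedral sites form three mutually perpendicular trans pairs.
The distinct arrangements are (3 in all): OH mer, CN trans; OH mer, CN cis; OH fac, CN cis.

3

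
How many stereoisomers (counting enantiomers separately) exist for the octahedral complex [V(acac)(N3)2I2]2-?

4

An octahedron has six vertices in three trans pairs; every non-trans pair is cis.
Each acac is bidentate and must span two cis positions.
Working through the distinct placements yields 3 geometric isomers: N3 cis, I trans; N3 cis, I cis (chiral); N3 trans, I cis.
One of these lacks any improper symmetry element and so occurs as an enantiomeric pair, giving 3 + 1 = 4 stereoisomers in total.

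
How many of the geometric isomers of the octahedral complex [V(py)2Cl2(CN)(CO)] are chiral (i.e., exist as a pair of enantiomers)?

2

The six octahedral sites form three mutually perpendicular trans pairs.
Working through the distinct placements yields 6 geometric isomers: py trans, Cl trans; py cis, Cl cis (3 arrangements, 2 chiral); py trans, Cl cis; py cis, Cl trans.
Of these, 2 lack any improper symmetry element and so occur as enantiomeric pairs, giving 6 + 2 = 8 stereoisomers in total.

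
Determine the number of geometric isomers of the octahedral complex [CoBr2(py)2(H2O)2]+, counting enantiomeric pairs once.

An octahedron has six vertices in three trans pairs; every non-trans pair is cis.
There are 5 geometric isomers: Br trans, py trans, H2O trans; Br trans, py cis, H2O cis; Br cis, py trans, H2O cis; Br cis, py cis, H2O cis (chiral); Br cis, py cis, H2O trans.

5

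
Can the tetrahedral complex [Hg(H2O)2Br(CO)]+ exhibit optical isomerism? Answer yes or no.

no

Only one geometric arrangement is possible.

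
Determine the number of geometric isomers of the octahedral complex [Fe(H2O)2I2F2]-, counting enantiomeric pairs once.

In an octahedral complex each vertex has one trans partner and four cis neighbours.
The distinct arrangements are (5 in all): H2O trans, I trans, F trans; H2O cis, I cis, F trans; H2O cis, I trans, F cis; H2O cis, I cis, F cis (chiral); H2O trans, I cis, F cis.

5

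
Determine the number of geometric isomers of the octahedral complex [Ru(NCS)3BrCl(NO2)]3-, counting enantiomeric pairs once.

An octahedron has six vertices in three trans pairs; every non-trans pair is cis.
There are 4 geometric isomers: NCS mer (3 arrangements); NCS fac (chiral).

4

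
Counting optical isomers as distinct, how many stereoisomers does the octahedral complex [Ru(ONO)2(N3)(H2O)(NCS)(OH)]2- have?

15

Exhaustive case analysis gives 9 geometric isomers.
Of these, 6 lack any improper symmetry element and so occur as enantiomeric pairs, giving 9 + 6 = 15 stereoisomers in total.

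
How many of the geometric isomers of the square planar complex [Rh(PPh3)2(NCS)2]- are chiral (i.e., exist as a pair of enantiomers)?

There are 2 geometric isomers: PPh3 cis; PPh3 trans.
Each arrangement has an internal mirror plane or centre of symmetry, so none is chiral.

0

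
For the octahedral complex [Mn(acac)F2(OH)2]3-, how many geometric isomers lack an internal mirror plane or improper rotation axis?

The six octahedral sites form three mutually perpendicular trans pairs.
Each acac is bidentate and must span two cis positions.
Working through the distinct placements yields 3 geometric isomers: F trans, OH cis; F cis, OH cis (chiral); F cis, OH trans.
One of these lacks any improper symmetry element and so occurs as an enantiomeric pair, giving 3 + 1 = 4 stereoisomers in total.

1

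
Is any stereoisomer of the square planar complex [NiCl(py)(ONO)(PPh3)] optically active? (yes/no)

In a square planar complex each vertex has one trans partner and two cis neighbours.
Systematic placement gives 3 geometric isomers: (Cl/PPh3 trans, ONO/py trans); (Cl/py trans, ONO/PPh3 trans); (Cl/ONO trans, PPh3/py trans).
Each arrangement has an internal mirror plane or centre of symmetry, so none is chiral.

no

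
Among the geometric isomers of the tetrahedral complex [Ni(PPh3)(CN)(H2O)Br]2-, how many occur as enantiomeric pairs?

In a tetrahedral complex all four positions are equivalent and every pair of ligands is adjacent — there is no cis/trans distinction.
Only one geometric arrangement is possible; it has no improper symmetry element, so it exists as a pair of enantiomers (2 stereoisomers).

1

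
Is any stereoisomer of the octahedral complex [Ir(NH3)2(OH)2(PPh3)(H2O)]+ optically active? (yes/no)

The six octahedral sites form three mutually perpendicular trans pairs.
The distinct arrangements are (6 in all): NH3 cis, OH cis (3 arrangements, 2 chiral); NH3 cis, OH trans; NH3 trans, OH cis; NH3 trans, OH trans.
Of these, 2 lack any improper symmetry element and so occur as enantiomeric pairs, giving 6 + 2 = 8 stereoisomers in total.

yes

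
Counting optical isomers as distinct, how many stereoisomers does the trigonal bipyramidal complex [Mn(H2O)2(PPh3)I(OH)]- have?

10

In a trigonal bipyramid the two axial positions differ from the three equatorial ones.
Systematic enumeration (placing each ligand type in turn and discarding arrangements equivalent by rotation or reflection) gives 7 geometric isomers.
Of these, 3 lack any improper symmetry element and so occur as enantiomeric pairs, giving 7 + 3 = 10 stereoisomers in total.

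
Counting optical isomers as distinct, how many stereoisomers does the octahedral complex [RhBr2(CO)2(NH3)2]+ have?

6

An octahedron has six vertices in three trans pairs; every non-trans pair is cis.
There are 5 geometric isomers: Br trans, CO trans, NH3 trans; Br trans, CO cis, NH3 cis; Br cis, CO cis, NH3 trans; Br cis, CO cis, NH3 cis (chiral); Br cis, CO trans, NH3 cis.
One of these lacks any improper symmetry element and so occurs as an enantiomeric pair, giving 5 + 1 = 6 stereoisomers in total.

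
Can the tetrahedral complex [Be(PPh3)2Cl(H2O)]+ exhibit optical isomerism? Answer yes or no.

no

All four vertices of a tetrahedron are equivalent and mutually adjacent, so cis/trans isomerism cannot arise.
Only one geometric arrangement is possible.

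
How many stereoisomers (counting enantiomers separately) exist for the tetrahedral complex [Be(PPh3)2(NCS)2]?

In a tetrahedral complex all four positions are equivalent and every pair of ligands is adjacent — there is no cis/trans distinction.
Only one geometric arrangement is possible.

1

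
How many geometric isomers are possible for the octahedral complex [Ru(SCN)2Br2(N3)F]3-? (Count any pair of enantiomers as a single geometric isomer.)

The six octahedral sites form three mutually perpendicular trans pairs.
Systematic placement gives 6 geometric isomers: SCN trans, Br trans; SCN cis, Br trans; SCN trans, Br cis; SCN cis, Br cis (3 arrangements, 2 chiral).

6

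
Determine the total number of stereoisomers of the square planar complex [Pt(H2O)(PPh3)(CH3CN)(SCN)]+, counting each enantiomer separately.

There are 3 geometric isomers: (CH3CN/PPh3 trans, H2O/SCN trans); (CH3CN/SCN trans, H2O/PPh3 trans); (CH3CN/H2O trans, PPh3/SCN trans).
Each arrangement has an internal mirror plane or centre of symmetry, so none is chiral.

3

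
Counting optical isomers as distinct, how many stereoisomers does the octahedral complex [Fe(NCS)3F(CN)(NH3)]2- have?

5

The six octahedral sites form three mutually perpendicular trans pairs.
Systematic placement gives 4 geometric isomers: NCS mer (3 arrangements); NCS fac (chiral).
One of these lacks any improper symmetry element and so occurs as an enantiomeric pair, giving 4 + 1 = 5 stereoisomers in total.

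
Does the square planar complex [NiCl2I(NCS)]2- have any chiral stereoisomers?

no

In a square planar complex each vertex has one trans partner and two cis neighbours.
Working through the distinct placements yields 2 geometric isomers: Cl cis; Cl trans.
Each arrangement has an internal mirror plane or centre of symmetry, so none is chiral.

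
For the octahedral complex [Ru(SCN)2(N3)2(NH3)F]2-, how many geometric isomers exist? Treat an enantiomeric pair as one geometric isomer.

The six octahedral sites form three mutually perpendicular trans pairs.
The distinct arrangements are (6 in all): SCN trans, N3 cis; SCN cis, N3 cis (3 arrangements, 2 chiral); SCN trans, N3 trans; SCN cis, N3 trans.

6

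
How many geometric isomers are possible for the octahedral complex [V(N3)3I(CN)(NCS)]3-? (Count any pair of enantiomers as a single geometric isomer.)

An octahedron has six vertices in three trans pairs; every non-trans pair is cis.
Systematic placement gives 4 geometric isomers: N3 mer (3 arrangements); N3 fac (chiral).

4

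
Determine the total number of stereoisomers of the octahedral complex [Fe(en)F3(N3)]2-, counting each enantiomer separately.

2

Each en is bidentate and must span two cis positions.
Systematic placement gives 2 geometric isomers: F mer; F fac.
Each arrangement has an internal mirror plane or centre of symmetry, so none is chiral.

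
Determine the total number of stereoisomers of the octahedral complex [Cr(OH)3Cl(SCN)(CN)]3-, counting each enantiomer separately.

An octahedron has six vertices in three trans pairs; every non-trans pair is cis.
Systematic placement gives 4 geometric isomers: OH mer (3 arrangements); OH fac (chiral).
One of these lacks any improper symmetry element and so occurs as an enantiomeric pair, giving 4 + 1 = 5 stereoisomers in total.

5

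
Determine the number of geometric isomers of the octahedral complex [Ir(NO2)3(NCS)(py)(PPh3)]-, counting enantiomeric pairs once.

There are 4 geometric isomers: NO2 mer (3 arrangements); NO2 fac (chiral).

4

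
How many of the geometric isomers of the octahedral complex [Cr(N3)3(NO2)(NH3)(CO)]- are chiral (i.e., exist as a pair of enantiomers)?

1

An octahedron has six vertices in three trans pairs; every non-trans pair is cis.
Systematic placement gives 4 geometric isomers: N3 mer (3 arrangements); N3 fac (chiral).
One of these lacks any improper symmetry element and so occurs as an enantiomeric pair, giving 4 + 1 = 5 stereoisomers in total.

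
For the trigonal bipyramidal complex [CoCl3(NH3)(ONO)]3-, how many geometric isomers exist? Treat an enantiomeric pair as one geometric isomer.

4

In a trigonal bipyramid the two axial positions differ from the three equatorial ones.
Working through the distinct placements yields 4 geometric isomers: NH3 equatorial, ONO equatorial; NH3 axial, ONO equatorial; NH3 equatorial, ONO axial; NH3 axial, ONO axial.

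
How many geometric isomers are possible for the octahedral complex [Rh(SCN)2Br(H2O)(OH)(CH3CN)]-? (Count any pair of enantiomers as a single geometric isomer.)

9

In an octahedral complex each vertex has one trans partner and four cis neighbours.
Placing the ligands in turn and identifying arrangements related by rotation or reflection leaves 9 distinct geometric isomers.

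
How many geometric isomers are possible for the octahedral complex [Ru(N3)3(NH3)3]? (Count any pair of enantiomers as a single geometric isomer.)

The six octahedral sites form three mutually perpendicular trans pairs.
Working through the distinct placements yields 2 geometric isomers: N3 mer; N3 fac.

2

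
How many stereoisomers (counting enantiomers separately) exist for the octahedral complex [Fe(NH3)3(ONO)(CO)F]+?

5

In an octahedral complex each vertex has one trans partner and four cis neighbours.
The distinct arrangements are (4 in all): NH3 mer (3 arrangements); NH3 fac (chiral).
One of these lacks any improper symmetry element and so occurs as an enantiomeric pair, giving 4 + 1 = 5 stereoisomers in total.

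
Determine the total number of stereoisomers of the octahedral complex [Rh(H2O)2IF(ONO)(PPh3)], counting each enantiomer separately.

In an octahedral complex each vertex has one trans partner and four cis neighbours.
Systematic enumeration (placing each ligand type in turn and discarding arrangements equivalent by rotation or reflection) gives 9 geometric isomers.
Of these, 6 lack any improper symmetry element and so occur as enantiomeric pairs, giving 9 + 6 = 15 stereoisomers in total.

15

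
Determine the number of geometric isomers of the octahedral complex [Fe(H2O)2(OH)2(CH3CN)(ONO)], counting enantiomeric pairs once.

6

In an octahedral complex each vertex has one trans partner and four cis neighbours.
Working through the distinct placements yields 6 geometric isomers: H2O cis, OH cis (3 arrangements, 2 chiral); H2O cis, OH trans; H2O trans, OH cis; H2O trans, OH trans.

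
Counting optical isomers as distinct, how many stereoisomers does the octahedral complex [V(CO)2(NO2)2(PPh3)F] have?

Working through the distinct placements yields 6 geometric isomers: CO trans, NO2 cis; CO trans, NO2 trans; CO cis, NO2 cis (3 arrangements, 2 chiral); CO cis, NO2 trans.
Of these, 2 lack any improper symmetry element and so occur as enantiomeric pairs, giving 6 + 2 = 8 stereoisomers in total.

8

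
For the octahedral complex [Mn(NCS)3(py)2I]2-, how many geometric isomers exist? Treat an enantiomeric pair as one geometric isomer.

In an octahedral complex each vertex has one trans partner and four cis neighbours.
The distinct arrangements are (3 in all): NCS mer, py trans; NCS fac, py cis; NCS mer, py cis.

3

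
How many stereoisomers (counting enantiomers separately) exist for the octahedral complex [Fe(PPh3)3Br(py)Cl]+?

In an octahedral complex each vertex has one trans partner and four cis neighbours.
The distinct arrangements are (4 in all): PPh3 mer (3 arrangements); PPh3 fac (chiral).
One of these lacks any improper symmetry element and so occurs as an enantiomeric pair, giving 4 + 1 = 5 stereoisomers in total.

5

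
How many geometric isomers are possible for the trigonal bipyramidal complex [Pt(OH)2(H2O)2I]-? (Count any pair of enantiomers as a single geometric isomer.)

5

In a trigonal bipyramid the two axial positions differ from the three equatorial ones.
Exhaustive case analysis gives 5 geometric isomers.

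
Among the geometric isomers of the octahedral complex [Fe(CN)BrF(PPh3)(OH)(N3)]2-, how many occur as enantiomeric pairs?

Placing the ligands in turn and identifying arrangements related by rotation or reflection leaves 15 distinct geometric isomers.
Of these, 15 lack any improper symmetry element and so occur as enantiomeric pairs, giving 15 + 15 = 30 stereoisomers in total.

15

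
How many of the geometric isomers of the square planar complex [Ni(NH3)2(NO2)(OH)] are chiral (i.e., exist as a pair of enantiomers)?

0

A square has two trans pairs of vertices; adjacent vertices are cis.
Systematic placement gives 2 geometric isomers: NH3 cis; NH3 trans.
Each arrangement has an internal mirror plane or centre of symmetry, so none is chiral.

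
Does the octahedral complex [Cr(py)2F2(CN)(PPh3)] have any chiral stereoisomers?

yes

In an octahedral complex each vertex has one trans partner and four cis neighbours.
There are 6 geometric isomers: py trans, F cis; py cis, F cis (3 arrangements, 2 chiral); py trans, F trans; py cis, F trans.
Of these, 2 lack any improper symmetry element and so occur as enantiomeric pairs, giving 6 + 2 = 8 stereoisomers in total.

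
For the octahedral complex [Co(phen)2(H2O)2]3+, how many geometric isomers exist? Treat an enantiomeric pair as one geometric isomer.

In an octahedral complex each vertex has one trans partner and four cis neighbours.
Each phen is bidentate and must span two cis positions.
Systematic placement gives 2 geometric isomers: H2O trans; H2O cis (chiral).

2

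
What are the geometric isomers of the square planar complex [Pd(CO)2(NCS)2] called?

In a square planar complex each vertex has one trans partner and two cis neighbours.
Working through the distinct placements yields 2 geometric isomers: CO cis; CO trans.

cis and trans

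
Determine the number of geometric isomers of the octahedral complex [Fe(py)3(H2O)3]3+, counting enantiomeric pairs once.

The six octahedral sites form three mutually perpendicular trans pairs.
There are 2 geometric isomers: py mer; py fac.

2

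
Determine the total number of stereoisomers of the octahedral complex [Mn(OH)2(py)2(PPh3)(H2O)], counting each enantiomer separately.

8

An octahedron has six vertices in three trans pairs; every non-trans pair is cis.
There are 6 geometric isomers: OH cis, py trans; OH cis, py cis (3 arrangements, 2 chiral); OH trans, py trans; OH trans, py cis.
Of these, 2 lack any improper symmetry element and so occur as enantiomeric pairs, giving 6 + 2 = 8 stereoisomers in total.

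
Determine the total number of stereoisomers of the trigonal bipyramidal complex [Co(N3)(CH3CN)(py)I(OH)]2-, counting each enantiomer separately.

A trigonal bipyramid has two axial and three equatorial sites, which are chemically inequivalent.
Systematic enumeration (placing each ligand type in turn and discarding arrangements equivalent by rotation or reflection) gives 10 geometric isomers.
Of these, 10 lack any improper symmetry element and so occur as enantiomeric pairs, giving 10 + 10 = 20 stereoisomers in total.

20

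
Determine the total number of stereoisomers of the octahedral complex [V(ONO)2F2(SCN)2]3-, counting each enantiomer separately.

In an octahedral complex each vertex has one trans partner and four cis neighbours.
The distinct arrangements are (5 in all): ONO trans, F trans, SCN trans; ONO cis, F trans, SCN cis; ONO cis, F cis, SCN trans; ONO cis, F cis, SCN cis (chiral); ONO trans, F cis, SCN cis.
One of these lacks any improper symmetry element and so occurs as an enantiomeric pair, giving 5 + 1 = 6 stereoisomers in total.

6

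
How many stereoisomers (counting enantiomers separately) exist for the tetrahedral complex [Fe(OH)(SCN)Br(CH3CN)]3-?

All four vertices of a tetrahedron are equivalent and mutually adjacent, so cis/trans isomerism cannot arise.
Only one geometric arrangement is possible; it has no improper symmetry element, so it exists as a pair of enantiomers (2 stereoisomers).

2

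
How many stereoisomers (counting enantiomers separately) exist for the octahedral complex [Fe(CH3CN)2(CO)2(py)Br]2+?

8

The six octahedral sites form three mutually perpendicular trans pairs.
Working through the distinct placements yields 6 geometric isomers: CH3CN cis, CO cis (3 arrangements, 2 chiral); CH3CN cis, CO trans; CH3CN trans, CO cis; CH3CN trans, CO trans.
Of these, 2 lack any improper symmetry element and so occur as enantiomeric pairs, giving 6 + 2 = 8 stereoisomers in total.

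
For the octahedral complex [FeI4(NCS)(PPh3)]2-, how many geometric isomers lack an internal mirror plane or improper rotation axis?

The six octahedral sites form three mutually perpendicular trans pairs.
Systematic placement gives 2 geometric isomers: NCS and PPh3 mutually trans; NCS and PPh3 mutually cis.
Each arrangement has an internal mirror plane or centre of symmetry, so none is chiral.

0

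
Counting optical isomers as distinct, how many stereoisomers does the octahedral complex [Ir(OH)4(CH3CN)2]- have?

Working through the distinct placements yields 2 geometric isomers: CH3CN trans; CH3CN cis.
Each arrangement has an internal mirror plane or centre of symmetry, so none is chiral.

2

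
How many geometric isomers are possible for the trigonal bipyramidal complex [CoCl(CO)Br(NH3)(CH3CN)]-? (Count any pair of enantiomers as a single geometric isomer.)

Placing the ligands in turn and identifying arrangements related by rotation or reflection leaves 10 distinct geometric isomers.

10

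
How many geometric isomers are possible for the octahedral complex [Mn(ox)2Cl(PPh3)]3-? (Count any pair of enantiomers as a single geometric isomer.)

Each ox is bidentate and must span two cis positions.
There are 2 geometric isomers: Cl and PPh3 mutually trans; Cl and PPh3 mutually cis (chiral).

2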